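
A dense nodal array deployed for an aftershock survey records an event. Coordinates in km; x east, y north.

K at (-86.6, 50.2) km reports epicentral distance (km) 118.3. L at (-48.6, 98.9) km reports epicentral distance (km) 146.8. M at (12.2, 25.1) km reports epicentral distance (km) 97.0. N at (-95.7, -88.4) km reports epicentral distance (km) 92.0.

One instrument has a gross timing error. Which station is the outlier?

M

Solve using three stations at a time. Using K, L, N (subtract circle equations pairwise → linear system) gives (x, y) ≈ (-15.0, -44.1).
Distances from that point to each station vs reported:
  K: calculated 118.4 vs reported 118.3 → residual 0.1 km
  L: calculated 146.8 vs reported 146.8 → residual 0.0 km
  M: calculated 74.3 vs reported 97.0 → residual 22.7 km
  N: calculated 92.1 vs reported 92.0 → residual 0.1 km
K, L, N are mutually consistent (residuals ≈ 0); M is off by 22.7 km.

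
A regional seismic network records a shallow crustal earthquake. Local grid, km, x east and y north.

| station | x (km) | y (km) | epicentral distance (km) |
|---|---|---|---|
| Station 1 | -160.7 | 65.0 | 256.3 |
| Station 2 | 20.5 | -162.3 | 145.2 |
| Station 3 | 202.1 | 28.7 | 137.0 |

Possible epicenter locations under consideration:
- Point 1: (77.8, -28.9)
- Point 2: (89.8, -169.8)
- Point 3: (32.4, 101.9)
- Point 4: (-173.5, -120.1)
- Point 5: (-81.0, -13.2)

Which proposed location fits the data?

For each candidate, compare |candidate − station| to the reported distance:
Point 1: residuals Station 1 0.0, Station 2 0.0, Station 3 0.0 → max 0.0 km
Point 2: residuals Station 1 87.0, Station 2 75.5, Station 3 91.1 → max 91.1 km
Point 3: residuals Station 1 59.7, Station 2 119.3, Station 3 47.8 → max 119.3 km
Point 4: residuals Station 1 70.8, Station 2 53.3, Station 3 267.0 → max 267.0 km
Point 5: residuals Station 1 144.6, Station 2 35.2, Station 3 149.2 → max 149.2 km
Only Point 1 has all residuals ≈ 0.

Point 1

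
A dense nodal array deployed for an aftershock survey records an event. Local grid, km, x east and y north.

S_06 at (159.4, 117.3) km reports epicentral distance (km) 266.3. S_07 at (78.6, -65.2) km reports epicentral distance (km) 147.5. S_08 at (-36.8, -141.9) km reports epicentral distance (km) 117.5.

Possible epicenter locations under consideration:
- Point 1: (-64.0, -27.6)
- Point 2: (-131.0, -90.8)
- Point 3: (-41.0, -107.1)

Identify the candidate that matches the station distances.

For each candidate, compare |candidate − station| to the reported distance:
Point 1: residuals S_06 0.0, S_07 0.0, S_08 0.0 → max 0.0 km
Point 2: residuals S_06 91.0, S_07 63.7, S_08 10.3 → max 91.0 km
Point 3: residuals S_06 34.6, S_07 20.8, S_08 82.4 → max 82.4 km
Only Point 1 has all residuals ≈ 0.

Point 1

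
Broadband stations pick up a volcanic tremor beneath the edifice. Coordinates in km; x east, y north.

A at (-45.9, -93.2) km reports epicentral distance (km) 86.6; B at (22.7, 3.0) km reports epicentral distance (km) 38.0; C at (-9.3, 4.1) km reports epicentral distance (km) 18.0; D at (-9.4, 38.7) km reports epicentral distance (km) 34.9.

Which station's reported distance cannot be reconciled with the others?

Solve using three stations at a time. Using A, B, C (subtract circle equations pairwise → linear system) gives (x, y) ≈ (-11.4, -13.8).
Distances from that point to each station vs reported:
  A: calculated 86.6 vs reported 86.6 → residual 0.0 km
  B: calculated 38.0 vs reported 38.0 → residual 0.0 km
  C: calculated 18.0 vs reported 18.0 → residual 0.0 km
  D: calculated 52.5 vs reported 34.9 → residual 17.6 km
A, B, C are mutually consistent (residuals ≈ 0); D is off by 17.6 km.

D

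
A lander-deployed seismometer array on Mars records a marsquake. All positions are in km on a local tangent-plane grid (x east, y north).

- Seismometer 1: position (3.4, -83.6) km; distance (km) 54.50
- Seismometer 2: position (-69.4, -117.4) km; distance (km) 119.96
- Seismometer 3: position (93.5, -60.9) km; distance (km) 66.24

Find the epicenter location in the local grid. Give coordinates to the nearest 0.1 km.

Circle about each station: (x − 3.4)² + (y + 83.6)² = 54.50²; (x + 69.4)² + (y + 117.4)² = 119.96²; (x − 93.5)² + (y + 60.9)² = 66.24².
Subtracting the Seismometer 1 equation from the Seismometer 2 and Seismometer 3 equations removes the quadratic terms:
-145.6 x − 67.6 y = 178.45
180.2 x + 45.4 y = 4033.05
Solving the 2×2 system: x ≈ 50.4, y ≈ -111.2 km.
Check against Seismometer 1 (with the unrounded x, y): √((x − 3.4)²+(y + 83.6)²) = 54.48 ≈ 54.50 km. ✓

50.4 km east, -111.2 km north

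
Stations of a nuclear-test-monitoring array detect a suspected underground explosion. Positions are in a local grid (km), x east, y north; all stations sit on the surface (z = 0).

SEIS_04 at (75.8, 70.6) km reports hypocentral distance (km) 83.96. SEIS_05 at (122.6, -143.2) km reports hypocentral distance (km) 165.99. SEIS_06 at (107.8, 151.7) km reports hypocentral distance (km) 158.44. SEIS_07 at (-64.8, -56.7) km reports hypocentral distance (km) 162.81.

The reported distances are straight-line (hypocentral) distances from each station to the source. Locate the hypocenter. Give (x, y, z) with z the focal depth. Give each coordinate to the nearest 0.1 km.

Each station gives a sphere (x−x_i)² + (y−y_i)² + z² = d_i² (stations at z=0).
Subtracting the SEIS_04 sphere from SEIS_05 and SEIS_06: z² cancels, leaving linear equations in x and y:
93.6 x − 427.6 y = 4303.60
64.0 x + 162.2 y = 5849.78
Solving: x ≈ 75.195, y ≈ 6.395 km (keep extra digits for the depth step; rounded: 75.2, 6.4).
Then from the SEIS_04 sphere: z² = 83.96² − (x − 75.8)² − (y − 70.6)² with x = 75.195, y = 6.395, so z ≈ 54.098 ≈ 54.1 km.
Check against SEIS_07 (with the unrounded solution): distance 162.81 ≈ 162.81 km. ✓

(75.2, 6.4, 54.1)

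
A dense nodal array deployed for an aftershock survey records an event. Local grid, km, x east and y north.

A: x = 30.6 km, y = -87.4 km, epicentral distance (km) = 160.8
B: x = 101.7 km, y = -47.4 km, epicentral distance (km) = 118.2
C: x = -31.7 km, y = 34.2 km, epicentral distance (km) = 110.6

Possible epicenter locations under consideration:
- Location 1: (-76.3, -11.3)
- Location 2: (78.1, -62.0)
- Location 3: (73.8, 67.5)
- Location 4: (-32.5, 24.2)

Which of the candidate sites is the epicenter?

Location 3

For each candidate, compare |candidate − station| to the reported distance:
Location 1: residuals A 29.6, B 63.4, C 46.9 → max 63.4 km
Location 2: residuals A 106.9, B 90.4, C 35.4 → max 106.9 km
Location 3: residuals A 0.0, B 0.0, C 0.0 → max 0.0 km
Location 4: residuals A 32.6, B 33.9, C 100.6 → max 100.6 km
Only Location 3 has all residuals ≈ 0.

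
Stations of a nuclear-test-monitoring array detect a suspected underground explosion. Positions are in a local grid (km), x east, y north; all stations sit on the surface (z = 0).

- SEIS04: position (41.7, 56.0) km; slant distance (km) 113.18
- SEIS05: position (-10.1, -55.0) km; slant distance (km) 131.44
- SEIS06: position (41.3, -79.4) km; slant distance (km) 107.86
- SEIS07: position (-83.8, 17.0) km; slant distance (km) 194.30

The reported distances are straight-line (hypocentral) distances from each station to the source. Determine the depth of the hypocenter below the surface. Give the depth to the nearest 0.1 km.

69.2 km

Each station gives a sphere (x−x_i)² + (y−y_i)² + z² = d_i² (stations at z=0).
Subtracting the SEIS04 sphere from SEIS05 and SEIS06: z² cancels, leaving linear equations in x and y:
-103.6 x − 222.0 y = -6214.64
-0.8 x − 270.8 y = 4311.09
Solving: x ≈ 94.700, y ≈ -16.200 km (keep extra digits for the depth step; rounded: 94.7, -16.2).
Then from the SEIS04 sphere: z² = 113.18² − (x − 41.7)² − (y − 56.0)² with x = 94.700, y = -16.200, so z ≈ 69.194 ≈ 69.2 km.
Check against SEIS07 (with the unrounded solution): distance 194.30 ≈ 194.30 km. ✓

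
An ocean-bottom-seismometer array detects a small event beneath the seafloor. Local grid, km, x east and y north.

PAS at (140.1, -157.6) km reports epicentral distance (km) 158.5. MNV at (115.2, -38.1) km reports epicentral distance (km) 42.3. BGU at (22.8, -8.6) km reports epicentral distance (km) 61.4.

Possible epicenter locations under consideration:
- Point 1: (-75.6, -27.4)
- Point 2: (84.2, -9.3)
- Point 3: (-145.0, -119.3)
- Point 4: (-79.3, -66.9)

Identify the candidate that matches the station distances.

Point 2

For each candidate, compare |candidate − station| to the reported distance:
Point 1: residuals PAS 93.4, MNV 148.8, BGU 38.8 → max 148.8 km
Point 2: residuals PAS 0.0, MNV 0.0, BGU 0.0 → max 0.0 km
Point 3: residuals PAS 129.2, MNV 230.3, BGU 139.6 → max 230.3 km
Point 4: residuals PAS 78.9, MNV 154.3, BGU 56.2 → max 154.3 km
Only Point 2 has all residuals ≈ 0.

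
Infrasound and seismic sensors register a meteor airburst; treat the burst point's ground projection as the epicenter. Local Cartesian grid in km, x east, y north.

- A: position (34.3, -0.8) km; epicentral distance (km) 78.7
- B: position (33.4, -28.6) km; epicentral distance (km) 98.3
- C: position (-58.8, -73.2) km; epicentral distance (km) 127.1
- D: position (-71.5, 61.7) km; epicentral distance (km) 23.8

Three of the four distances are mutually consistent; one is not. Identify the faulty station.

Solve using three stations at a time. Using A, B, C (subtract circle equations pairwise → linear system) gives (x, y) ≈ (-26.1, 49.6).
Distances from that point to each station vs reported:
  A: calculated 78.7 vs reported 78.7 → residual 0.0 km
  B: calculated 98.3 vs reported 98.3 → residual 0.0 km
  C: calculated 127.1 vs reported 127.1 → residual 0.0 km
  D: calculated 46.9 vs reported 23.8 → residual 23.1 km
A, B, C are mutually consistent (residuals ≈ 0); D is off by 23.1 km.

D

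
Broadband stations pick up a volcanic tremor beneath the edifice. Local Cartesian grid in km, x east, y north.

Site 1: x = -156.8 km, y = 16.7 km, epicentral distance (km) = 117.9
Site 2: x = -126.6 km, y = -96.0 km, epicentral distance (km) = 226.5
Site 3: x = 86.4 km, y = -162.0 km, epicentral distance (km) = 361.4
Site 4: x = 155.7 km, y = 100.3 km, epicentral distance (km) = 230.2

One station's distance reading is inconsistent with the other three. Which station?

Site 4

Solve using three stations at a time. Using Site 1, Site 2, Site 3 (subtract circle equations pairwise → linear system) gives (x, y) ≈ (-125.8, 130.5).
Distances from that point to each station vs reported:
  Site 1: calculated 118.0 vs reported 117.9 → residual 0.1 km
  Site 2: calculated 226.5 vs reported 226.5 → residual 0.0 km
  Site 3: calculated 361.4 vs reported 361.4 → residual 0.0 km
  Site 4: calculated 283.2 vs reported 230.2 → residual 53.0 km
Site 1, Site 2, Site 3 are mutually consistent (residuals ≈ 0); Site 4 is off by 53.0 km.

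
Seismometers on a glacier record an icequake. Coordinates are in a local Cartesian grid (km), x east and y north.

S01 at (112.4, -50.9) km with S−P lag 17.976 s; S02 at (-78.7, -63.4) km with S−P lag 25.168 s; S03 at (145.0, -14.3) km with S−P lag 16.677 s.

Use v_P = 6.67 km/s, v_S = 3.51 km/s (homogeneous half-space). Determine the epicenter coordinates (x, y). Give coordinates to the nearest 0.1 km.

53.2 km east, 68.4 km north

Distance from S−P lag: d = Δt · v_P v_S / (v_P − v_S) = Δt · (6.67·3.51)/(6.67−3.51) ≈ 7.4088·Δt.
So d_S01 = 133.18, d_S02 = 186.46, d_S03 = 123.56 km.
Circle about each station: (x − 112.4)² + (y + 50.9)² = 133.18²; (x + 78.7)² + (y + 63.4)² = 186.46²; (x − 145.0)² + (y + 14.3)² = 123.56².
Subtracting pairs of circle equations eliminates x²+y² and gives linear equations (the radical axes):
-382.2 x − 25.0 y = -22041.74
65.2 x + 73.2 y = 8474.76
Solving the 2×2 system: x ≈ 53.2, y ≈ 68.4 km.
Check against S01 (with the unrounded x, y): √((x − 112.4)²+(y + 50.9)²) = 133.18 ≈ 133.18 km. ✓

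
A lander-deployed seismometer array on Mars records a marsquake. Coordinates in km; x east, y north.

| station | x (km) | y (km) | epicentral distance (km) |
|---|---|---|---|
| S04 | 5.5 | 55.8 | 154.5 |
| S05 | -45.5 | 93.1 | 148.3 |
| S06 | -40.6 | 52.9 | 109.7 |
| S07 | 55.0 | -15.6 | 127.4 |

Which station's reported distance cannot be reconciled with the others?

S04

Solve using three stations at a time. Using S05, S06, S07 (subtract circle equations pairwise → linear system) gives (x, y) ≈ (-66.6, -53.7).
Distances from that point to each station vs reported:
  S04: calculated 131.1 vs reported 154.5 → residual 23.4 km
  S05: calculated 148.3 vs reported 148.3 → residual 0.0 km
  S06: calculated 109.8 vs reported 109.7 → residual 0.1 km
  S07: calculated 127.5 vs reported 127.4 → residual 0.1 km
S05, S06, S07 are mutually consistent (residuals ≈ 0); S04 is off by 23.4 km.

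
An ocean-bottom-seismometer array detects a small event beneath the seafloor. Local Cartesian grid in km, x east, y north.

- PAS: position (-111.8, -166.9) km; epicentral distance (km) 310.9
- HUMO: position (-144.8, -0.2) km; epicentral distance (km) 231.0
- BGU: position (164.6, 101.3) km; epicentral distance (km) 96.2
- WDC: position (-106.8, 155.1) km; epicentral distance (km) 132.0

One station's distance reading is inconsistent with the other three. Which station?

WDC

Solve using three stations at a time. Using PAS, HUMO, BGU (subtract circle equations pairwise → linear system) gives (x, y) ≈ (69.7, 85.5).
Distances from that point to each station vs reported:
  PAS: calculated 310.9 vs reported 310.9 → residual 0.0 km
  HUMO: calculated 231.0 vs reported 231.0 → residual 0.0 km
  BGU: calculated 96.2 vs reported 96.2 → residual 0.0 km
  WDC: calculated 189.7 vs reported 132.0 → residual 57.7 km
PAS, HUMO, BGU are mutually consistent (residuals ≈ 0); WDC is off by 57.7 km.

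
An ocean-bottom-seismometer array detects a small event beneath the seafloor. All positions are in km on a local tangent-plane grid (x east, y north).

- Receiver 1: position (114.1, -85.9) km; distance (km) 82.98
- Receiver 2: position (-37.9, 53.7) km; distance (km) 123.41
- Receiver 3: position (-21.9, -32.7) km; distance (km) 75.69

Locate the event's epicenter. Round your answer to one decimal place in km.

Circle about each station: (x − 114.1)² + (y + 85.9)² = 82.98²; (x + 37.9)² + (y − 53.7)² = 123.41²; (x + 21.9)² + (y + 32.7)² = 75.69².
Subtracting pairs of circle equations eliminates x²+y² and gives linear equations (the radical axes):
-304.0 x + 279.2 y = -24421.87
-272.0 x + 106.4 y = -17692.02
Solving the 2×2 system: x ≈ 53.7, y ≈ -29.0 km.

x ≈ 53.7 km, y ≈ -29.0 km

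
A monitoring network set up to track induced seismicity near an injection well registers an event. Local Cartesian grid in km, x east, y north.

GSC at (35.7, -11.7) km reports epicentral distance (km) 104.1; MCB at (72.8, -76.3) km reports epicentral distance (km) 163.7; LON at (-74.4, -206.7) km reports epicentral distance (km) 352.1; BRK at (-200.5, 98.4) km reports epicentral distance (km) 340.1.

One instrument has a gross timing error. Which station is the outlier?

Solve using three stations at a time. Using MCB, LON, BRK (subtract circle equations pairwise → linear system) gives (x, y) ≈ (138.7, 73.6).
Distances from that point to each station vs reported:
  GSC: calculated 133.8 vs reported 104.1 → residual 29.7 km
  MCB: calculated 163.8 vs reported 163.7 → residual 0.1 km
  LON: calculated 352.1 vs reported 352.1 → residual 0.0 km
  BRK: calculated 340.1 vs reported 340.1 → residual 0.0 km
MCB, LON, BRK are mutually consistent (residuals ≈ 0); GSC is off by 29.7 km.

GSC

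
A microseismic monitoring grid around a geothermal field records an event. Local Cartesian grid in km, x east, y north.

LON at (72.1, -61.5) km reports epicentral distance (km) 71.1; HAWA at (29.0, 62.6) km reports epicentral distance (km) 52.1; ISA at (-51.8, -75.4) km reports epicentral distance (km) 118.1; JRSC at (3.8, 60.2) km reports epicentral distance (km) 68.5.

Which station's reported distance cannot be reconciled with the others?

Solve using three stations at a time. Using LON, ISA, JRSC (subtract circle equations pairwise → linear system) gives (x, y) ≈ (38.2, 1.0).
Distances from that point to each station vs reported:
  LON: calculated 71.1 vs reported 71.1 → residual 0.0 km
  HAWA: calculated 62.3 vs reported 52.1 → residual 10.2 km
  ISA: calculated 118.1 vs reported 118.1 → residual 0.0 km
  JRSC: calculated 68.5 vs reported 68.5 → residual 0.0 km
LON, ISA, JRSC are mutually consistent (residuals ≈ 0); HAWA is off by 10.2 km.

HAWA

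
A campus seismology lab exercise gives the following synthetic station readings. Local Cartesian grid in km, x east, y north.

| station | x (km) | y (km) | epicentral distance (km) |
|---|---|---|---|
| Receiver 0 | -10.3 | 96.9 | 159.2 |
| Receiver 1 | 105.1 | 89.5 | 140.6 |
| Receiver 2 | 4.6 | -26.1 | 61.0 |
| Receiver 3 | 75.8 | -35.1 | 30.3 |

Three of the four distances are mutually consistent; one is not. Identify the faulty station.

Receiver 3

Solve using three stations at a time. Using Receiver 0, Receiver 1, Receiver 2 (subtract circle equations pairwise → linear system) gives (x, y) ≈ (62.7, -44.6).
Distances from that point to each station vs reported:
  Receiver 0: calculated 159.2 vs reported 159.2 → residual 0.0 km
  Receiver 1: calculated 140.6 vs reported 140.6 → residual 0.0 km
  Receiver 2: calculated 61.0 vs reported 61.0 → residual 0.0 km
  Receiver 3: calculated 16.1 vs reported 30.3 → residual 14.2 km
Receiver 0, Receiver 1, Receiver 2 are mutually consistent (residuals ≈ 0); Receiver 3 is off by 14.2 km.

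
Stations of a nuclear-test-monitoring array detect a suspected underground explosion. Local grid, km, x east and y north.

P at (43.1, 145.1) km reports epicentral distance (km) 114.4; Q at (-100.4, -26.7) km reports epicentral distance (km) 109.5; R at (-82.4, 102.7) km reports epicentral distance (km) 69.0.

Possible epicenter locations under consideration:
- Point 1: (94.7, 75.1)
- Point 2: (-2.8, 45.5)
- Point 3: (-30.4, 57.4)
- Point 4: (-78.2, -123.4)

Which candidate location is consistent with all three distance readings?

For each candidate, compare |candidate − station| to the reported distance:
Point 1: residuals P 27.4, Q 110.6, R 110.2 → max 110.6 km
Point 2: residuals P 4.7, Q 11.9, R 29.0 → max 29.0 km
Point 3: residuals P 0.0, Q 0.1, R 0.0 → max 0.1 km
Point 4: residuals P 180.2, Q 10.3, R 157.1 → max 180.2 km
Only Point 3 has all residuals ≈ 0.

Point 3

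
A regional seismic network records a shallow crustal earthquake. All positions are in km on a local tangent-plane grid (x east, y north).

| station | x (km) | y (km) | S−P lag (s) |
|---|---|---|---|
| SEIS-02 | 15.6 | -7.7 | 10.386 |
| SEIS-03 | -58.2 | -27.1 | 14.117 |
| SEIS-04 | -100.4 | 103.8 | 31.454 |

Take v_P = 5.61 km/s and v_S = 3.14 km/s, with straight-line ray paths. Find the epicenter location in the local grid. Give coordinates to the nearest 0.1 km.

(26.9, -80.9)

Distance from S−P lag: d = Δt · v_P v_S / (v_P − v_S) = Δt · (5.61·3.14)/(5.61−3.14) ≈ 7.1317·Δt.
So d_SEIS-02 = 74.07, d_SEIS-03 = 100.68, d_SEIS-04 = 224.32 km.
Circle about each station: (x − 15.6)² + (y + 7.7)² = 74.07²; (x + 58.2)² + (y + 27.1)² = 100.68²; (x + 100.4)² + (y − 103.8)² = 224.32².
Subtracting the SEIS-02 equation from the SEIS-03 and SEIS-04 equations removes the quadratic terms:
-147.6 x − 38.8 y = -831.10
-232.0 x + 223.0 y = -24281.15
Solving the 2×2 system: x ≈ 26.9, y ≈ -80.9 km.
Check against SEIS-02 (with the unrounded x, y): √((x − 15.6)²+(y + 7.7)²) = 74.07 ≈ 74.07 km. ✓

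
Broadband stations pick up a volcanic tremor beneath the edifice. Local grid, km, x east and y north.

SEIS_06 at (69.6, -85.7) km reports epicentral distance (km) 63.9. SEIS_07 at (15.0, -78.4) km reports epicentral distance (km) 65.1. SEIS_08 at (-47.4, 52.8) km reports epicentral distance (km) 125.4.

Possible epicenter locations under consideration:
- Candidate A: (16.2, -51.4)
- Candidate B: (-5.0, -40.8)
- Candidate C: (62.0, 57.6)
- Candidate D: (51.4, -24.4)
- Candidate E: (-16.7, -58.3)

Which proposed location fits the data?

For each candidate, compare |candidate − station| to the reported distance:
Candidate A: residuals SEIS_06 0.4, SEIS_07 38.1, SEIS_08 3.3 → max 38.1 km
Candidate B: residuals SEIS_06 23.2, SEIS_07 22.5, SEIS_08 22.6 → max 23.2 km
Candidate C: residuals SEIS_06 79.6, SEIS_07 78.8, SEIS_08 15.9 → max 79.6 km
Candidate D: residuals SEIS_06 0.0, SEIS_07 0.0, SEIS_08 0.0 → max 0.0 km
Candidate E: residuals SEIS_06 26.6, SEIS_07 27.6, SEIS_08 10.1 → max 27.6 km
Only Candidate D has all residuals ≈ 0.

Candidate D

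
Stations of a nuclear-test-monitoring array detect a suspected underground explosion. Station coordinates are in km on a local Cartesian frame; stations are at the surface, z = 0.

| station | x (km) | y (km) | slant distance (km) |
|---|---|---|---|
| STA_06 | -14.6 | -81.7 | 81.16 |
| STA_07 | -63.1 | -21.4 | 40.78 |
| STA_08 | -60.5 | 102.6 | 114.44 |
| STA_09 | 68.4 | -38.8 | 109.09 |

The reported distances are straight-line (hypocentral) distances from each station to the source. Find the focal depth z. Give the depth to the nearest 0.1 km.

depth ≈ 23.0 km

Each station gives a sphere (x−x_i)² + (y−y_i)² + z² = d_i² (stations at z=0).
Subtracting the STA_06 sphere from STA_07 and STA_08: z² cancels, leaving linear equations in x and y:
-97.0 x + 120.6 y = 2475.46
-91.8 x + 368.6 y = 789.39
Solving: x ≈ -33.110, y ≈ -6.104 km (keep extra digits for the depth step; rounded: -33.1, -6.1).
Then from the STA_06 sphere: z² = 81.16² − (x + 14.6)² − (y + 81.7)² with x = -33.110, y = -6.104, so z ≈ 23.012 ≈ 23.0 km.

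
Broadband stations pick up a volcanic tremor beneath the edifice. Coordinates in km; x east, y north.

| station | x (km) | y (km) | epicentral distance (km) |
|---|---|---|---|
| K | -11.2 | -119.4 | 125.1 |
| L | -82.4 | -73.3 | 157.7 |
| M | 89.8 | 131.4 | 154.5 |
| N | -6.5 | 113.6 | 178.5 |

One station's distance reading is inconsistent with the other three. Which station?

N

Solve using three stations at a time. Using K, L, M (subtract circle equations pairwise → linear system) gives (x, y) ≈ (66.5, -21.3).
Distances from that point to each station vs reported:
  K: calculated 125.1 vs reported 125.1 → residual 0.0 km
  L: calculated 157.7 vs reported 157.7 → residual 0.0 km
  M: calculated 154.5 vs reported 154.5 → residual 0.0 km
  N: calculated 153.4 vs reported 178.5 → residual 25.1 km
K, L, M are mutually consistent (residuals ≈ 0); N is off by 25.1 km.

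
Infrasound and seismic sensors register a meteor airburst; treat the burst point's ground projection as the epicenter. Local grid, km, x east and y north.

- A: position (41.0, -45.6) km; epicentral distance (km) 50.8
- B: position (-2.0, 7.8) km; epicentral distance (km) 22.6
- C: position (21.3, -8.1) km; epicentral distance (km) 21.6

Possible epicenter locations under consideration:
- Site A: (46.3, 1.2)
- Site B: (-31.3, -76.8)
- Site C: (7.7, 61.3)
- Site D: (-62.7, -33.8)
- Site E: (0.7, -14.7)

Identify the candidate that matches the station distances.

Site E

For each candidate, compare |candidate − station| to the reported distance:
Site A: residuals A 3.7, B 26.1, C 5.1 → max 26.1 km
Site B: residuals A 27.9, B 66.9, C 64.9 → max 66.9 km
Site C: residuals A 61.2, B 31.8, C 49.1 → max 61.2 km
Site D: residuals A 53.6, B 51.0, C 66.2 → max 66.2 km
Site E: residuals A 0.0, B 0.1, C 0.0 → max 0.1 km
Only Site E has all residuals ≈ 0.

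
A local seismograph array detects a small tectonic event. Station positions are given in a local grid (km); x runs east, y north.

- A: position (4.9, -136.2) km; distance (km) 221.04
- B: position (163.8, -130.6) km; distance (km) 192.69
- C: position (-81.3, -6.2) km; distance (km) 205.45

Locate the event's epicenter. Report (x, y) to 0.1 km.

(114.6, 55.7)

Circle about each station: (x − 4.9)² + (y + 136.2)² = 221.04²; (x − 163.8)² + (y + 130.6)² = 192.69²; (x + 81.3)² + (y + 6.2)² = 205.45².
Subtracting the A equation from the B and C equations removes the quadratic terms:
317.8 x + 11.2 y = 37041.60
-172.4 x + 260.0 y = -5277.34
Solving the 2×2 system: x ≈ 114.6, y ≈ 55.7 km.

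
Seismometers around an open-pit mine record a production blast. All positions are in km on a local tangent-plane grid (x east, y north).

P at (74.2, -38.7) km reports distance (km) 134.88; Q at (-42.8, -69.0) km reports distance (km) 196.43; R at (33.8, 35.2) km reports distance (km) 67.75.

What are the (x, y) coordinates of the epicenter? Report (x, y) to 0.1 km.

Circle about each station: (x − 74.2)² + (y + 38.7)² = 134.88²; (x + 42.8)² + (y + 69.0)² = 196.43²; (x − 33.8)² + (y − 35.2)² = 67.75².
Subtracting the P equation from the Q and R equations removes the quadratic terms:
-234.0 x − 60.6 y = -20802.62
-80.8 x + 147.8 y = 8980.70
Solving the 2×2 system: x ≈ 64.1, y ≈ 95.8 km.

64.1 km east, 95.8 km north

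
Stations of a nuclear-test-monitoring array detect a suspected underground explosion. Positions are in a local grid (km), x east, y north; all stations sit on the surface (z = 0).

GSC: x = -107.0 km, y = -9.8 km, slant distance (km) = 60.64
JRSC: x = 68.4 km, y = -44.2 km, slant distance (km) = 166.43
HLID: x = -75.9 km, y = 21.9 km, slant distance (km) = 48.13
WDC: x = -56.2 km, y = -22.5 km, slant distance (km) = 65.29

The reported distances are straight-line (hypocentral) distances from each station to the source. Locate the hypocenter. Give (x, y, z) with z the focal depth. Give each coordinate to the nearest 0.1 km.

Each station gives a sphere (x−x_i)² + (y−y_i)² + z² = d_i² (stations at z=0).
Subtracting the GSC sphere from JRSC and HLID: z² cancels, leaving linear equations in x and y:
350.8 x − 68.8 y = -28934.58
62.2 x + 63.4 y = -3943.91
Solving: x ≈ -79.404, y ≈ 15.694 km (keep extra digits for the depth step; rounded: -79.4, 15.7).
Then from the GSC sphere: z² = 60.64² − (x + 107.0)² − (y + 9.8)² with x = -79.404, y = 15.694, so z ≈ 47.600 ≈ 47.6 km.

x ≈ -79.4 km, y ≈ 15.7 km, depth ≈ 47.6 km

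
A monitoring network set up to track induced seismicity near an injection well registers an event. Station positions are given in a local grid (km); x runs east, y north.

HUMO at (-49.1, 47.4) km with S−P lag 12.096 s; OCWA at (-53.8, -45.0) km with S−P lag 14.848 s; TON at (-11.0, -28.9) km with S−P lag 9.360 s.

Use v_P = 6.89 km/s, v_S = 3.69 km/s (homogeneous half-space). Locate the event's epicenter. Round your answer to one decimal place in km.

Distance from S−P lag: d = Δt · v_P v_S / (v_P − v_S) = Δt · (6.89·3.69)/(6.89−3.69) ≈ 7.9450·Δt.
So d_HUMO = 96.10, d_OCWA = 117.97, d_TON = 74.37 km.
Circle about each station: (x + 49.1)² + (y − 47.4)² = 96.10²; (x + 53.8)² + (y + 45.0)² = 117.97²; (x + 11.0)² + (y + 28.9)² = 74.37².
Subtracting the HUMO equation from the OCWA and TON equations removes the quadratic terms:
-9.4 x − 184.8 y = -4419.84
76.2 x − 152.6 y = 2.95
Solving the 2×2 system: x ≈ 43.5, y ≈ 21.7 km.
Check against HUMO (with the unrounded x, y): √((x + 49.1)²+(y − 47.4)²) = 96.10 ≈ 96.10 km. ✓

(43.5, 21.7)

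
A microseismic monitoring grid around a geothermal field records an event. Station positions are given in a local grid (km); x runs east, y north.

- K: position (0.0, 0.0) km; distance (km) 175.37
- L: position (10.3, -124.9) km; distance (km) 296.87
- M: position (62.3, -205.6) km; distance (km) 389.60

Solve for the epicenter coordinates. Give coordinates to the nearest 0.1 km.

x ≈ -69.3 km, y ≈ 161.1 km

Circle about each station: x² + y² = 175.37²; (x − 10.3)² + (y + 124.9)² = 296.87²; (x − 62.3)² + (y + 205.6)² = 389.60².
Subtracting pairs of circle equations eliminates x²+y² and gives linear equations (the radical axes):
20.6 x − 249.8 y = -41671.06
124.6 x − 411.2 y = -74880.87
Solving the 2×2 system: x ≈ -69.3, y ≈ 161.1 km.
Check against K (with the unrounded x, y): √(x²+y²) = 175.38 ≈ 175.37 km. ✓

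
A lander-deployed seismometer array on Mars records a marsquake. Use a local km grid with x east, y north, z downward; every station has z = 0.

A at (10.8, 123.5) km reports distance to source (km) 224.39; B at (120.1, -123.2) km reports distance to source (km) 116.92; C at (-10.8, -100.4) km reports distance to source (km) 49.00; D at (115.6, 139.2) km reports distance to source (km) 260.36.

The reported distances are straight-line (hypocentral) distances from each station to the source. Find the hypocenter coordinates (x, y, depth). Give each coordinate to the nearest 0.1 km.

(14.2, -96.9, 42.0)

Each station gives a sphere (x−x_i)² + (y−y_i)² + z² = d_i² (stations at z=0).
Subtracting the A sphere from B and C: z² cancels, leaving linear equations in x and y:
218.6 x − 493.4 y = 50913.95
-43.2 x − 447.8 y = 42777.78
Solving: x ≈ 14.200, y ≈ -96.899 km (keep extra digits for the depth step; rounded: 14.2, -96.9).
Then from the A sphere: z² = 224.39² − (x − 10.8)² − (y − 123.5)² with x = 14.200, y = -96.899, so z ≈ 41.995 ≈ 42.0 km.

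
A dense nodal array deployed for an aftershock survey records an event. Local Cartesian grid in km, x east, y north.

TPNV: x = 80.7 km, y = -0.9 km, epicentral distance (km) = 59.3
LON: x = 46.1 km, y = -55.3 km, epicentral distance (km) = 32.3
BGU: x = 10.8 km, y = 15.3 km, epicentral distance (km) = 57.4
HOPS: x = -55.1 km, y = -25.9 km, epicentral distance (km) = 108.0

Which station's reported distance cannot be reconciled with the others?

TPNV

Solve using three stations at a time. Using LON, BGU, HOPS (subtract circle equations pairwise → linear system) gives (x, y) ≈ (52.9, -23.7).
Distances from that point to each station vs reported:
  TPNV: calculated 36.0 vs reported 59.3 → residual 23.3 km
  LON: calculated 32.3 vs reported 32.3 → residual 0.0 km
  BGU: calculated 57.4 vs reported 57.4 → residual 0.0 km
  HOPS: calculated 108.0 vs reported 108.0 → residual 0.0 km
LON, BGU, HOPS are mutually consistent (residuals ≈ 0); TPNV is off by 23.3 km.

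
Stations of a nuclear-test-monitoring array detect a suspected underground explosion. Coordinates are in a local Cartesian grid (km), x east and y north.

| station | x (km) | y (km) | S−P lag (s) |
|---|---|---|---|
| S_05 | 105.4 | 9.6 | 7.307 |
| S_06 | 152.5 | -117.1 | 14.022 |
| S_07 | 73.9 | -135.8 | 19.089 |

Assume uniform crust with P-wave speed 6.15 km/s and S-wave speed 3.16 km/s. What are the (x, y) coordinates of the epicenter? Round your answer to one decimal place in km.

Distance from S−P lag: d = Δt · v_P v_S / (v_P − v_S) = Δt · (6.15·3.16)/(6.15−3.16) ≈ 6.4997·Δt.
So d_S_05 = 47.49, d_S_06 = 91.14, d_S_07 = 124.07 km.
Circle about each station: (x − 105.4)² + (y − 9.6)² = 47.49²; (x − 152.5)² + (y + 117.1)² = 91.14²; (x − 73.9)² + (y + 135.8)² = 124.07².
Subtracting pairs of circle equations eliminates x²+y² and gives linear equations (the radical axes):
94.2 x − 253.4 y = 19716.14
-63.0 x − 290.8 y = -436.53
Solving the 2×2 system: x ≈ 134.8, y ≈ -27.7 km.
Check against S_05 (with the unrounded x, y): √((x − 105.4)²+(y − 9.6)²) = 47.49 ≈ 47.49 km. ✓

x ≈ 134.8 km, y ≈ -27.7 km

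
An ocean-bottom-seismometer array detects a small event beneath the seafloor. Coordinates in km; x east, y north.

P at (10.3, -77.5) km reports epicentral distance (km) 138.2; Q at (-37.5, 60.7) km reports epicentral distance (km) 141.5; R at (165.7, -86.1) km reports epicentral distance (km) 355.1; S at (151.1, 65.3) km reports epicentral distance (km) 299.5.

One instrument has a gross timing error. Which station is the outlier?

Solve using three stations at a time. Using P, Q, S (subtract circle equations pairwise → linear system) gives (x, y) ≈ (-125.2, -50.3).
Distances from that point to each station vs reported:
  P: calculated 138.2 vs reported 138.2 → residual 0.0 km
  Q: calculated 141.5 vs reported 141.5 → residual 0.0 km
  R: calculated 293.1 vs reported 355.1 → residual 62.0 km
  S: calculated 299.5 vs reported 299.5 → residual 0.0 km
P, Q, S are mutually consistent (residuals ≈ 0); R is off by 62.0 km.

R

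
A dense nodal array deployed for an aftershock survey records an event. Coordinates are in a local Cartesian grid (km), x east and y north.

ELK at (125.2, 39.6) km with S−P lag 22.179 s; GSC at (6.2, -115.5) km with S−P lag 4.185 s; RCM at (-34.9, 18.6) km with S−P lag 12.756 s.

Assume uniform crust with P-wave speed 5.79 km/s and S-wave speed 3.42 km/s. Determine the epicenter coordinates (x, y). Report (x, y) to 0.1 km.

Distance from S−P lag: d = Δt · v_P v_S / (v_P − v_S) = Δt · (5.79·3.42)/(5.79−3.42) ≈ 8.3552·Δt.
So d_ELK = 185.31, d_GSC = 34.97, d_RCM = 106.58 km.
Circle about each station: (x − 125.2)² + (y − 39.6)² = 185.31²; (x − 6.2)² + (y + 115.5)² = 34.97²; (x + 34.9)² + (y − 18.6)² = 106.58².
Subtracting the ELK equation from the GSC and RCM equations removes the quadratic terms:
-238.0 x − 310.2 y = 29252.39
-320.2 x − 42.0 y = 7301.27
Solving the 2×2 system: x ≈ -11.6, y ≈ -85.4 km.
Check against ELK (with the unrounded x, y): √((x − 125.2)²+(y − 39.6)²) = 185.31 ≈ 185.31 km. ✓

x ≈ -11.6 km, y ≈ -85.4 km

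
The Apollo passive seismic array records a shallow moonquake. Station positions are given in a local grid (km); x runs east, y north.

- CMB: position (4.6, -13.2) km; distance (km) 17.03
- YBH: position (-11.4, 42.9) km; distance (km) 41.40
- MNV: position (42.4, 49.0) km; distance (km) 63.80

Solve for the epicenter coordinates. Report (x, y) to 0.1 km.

(-1.5, 2.7)

Circle about each station: (x − 4.6)² + (y + 13.2)² = 17.03²; (x + 11.4)² + (y − 42.9)² = 41.40²; (x − 42.4)² + (y − 49.0)² = 63.80².
Subtracting the CMB equation from the YBH and MNV equations removes the quadratic terms:
-32.0 x + 112.2 y = 351.03
75.6 x + 124.4 y = 222.94
Solving the 2×2 system: x ≈ -1.5, y ≈ 2.7 km.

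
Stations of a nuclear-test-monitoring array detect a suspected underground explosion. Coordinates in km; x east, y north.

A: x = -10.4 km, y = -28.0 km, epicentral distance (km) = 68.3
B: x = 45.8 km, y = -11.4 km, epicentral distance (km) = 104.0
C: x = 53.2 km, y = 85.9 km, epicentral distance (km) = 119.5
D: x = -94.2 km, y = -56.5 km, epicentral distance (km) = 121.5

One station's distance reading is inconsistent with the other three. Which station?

D

Solve using three stations at a time. Using A, B, C (subtract circle equations pairwise → linear system) gives (x, y) ≈ (-50.8, 27.1).
Distances from that point to each station vs reported:
  A: calculated 68.3 vs reported 68.3 → residual 0.0 km
  B: calculated 104.0 vs reported 104.0 → residual 0.0 km
  C: calculated 119.5 vs reported 119.5 → residual 0.0 km
  D: calculated 94.2 vs reported 121.5 → residual 27.3 km
A, B, C are mutually consistent (residuals ≈ 0); D is off by 27.3 km.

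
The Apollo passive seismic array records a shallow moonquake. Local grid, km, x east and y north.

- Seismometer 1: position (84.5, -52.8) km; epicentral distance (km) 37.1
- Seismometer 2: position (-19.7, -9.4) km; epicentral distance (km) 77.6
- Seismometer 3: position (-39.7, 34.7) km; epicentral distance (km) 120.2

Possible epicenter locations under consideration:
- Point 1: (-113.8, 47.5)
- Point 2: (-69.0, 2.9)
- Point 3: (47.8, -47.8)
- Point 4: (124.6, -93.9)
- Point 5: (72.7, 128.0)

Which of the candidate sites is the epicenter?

For each candidate, compare |candidate − station| to the reported distance:
Point 1: residuals Seismometer 1 185.1, Seismometer 2 32.4, Seismometer 3 45.0 → max 185.1 km
Point 2: residuals Seismometer 1 126.2, Seismometer 2 26.8, Seismometer 3 77.0 → max 126.2 km
Point 3: residuals Seismometer 1 0.1, Seismometer 2 0.1, Seismometer 3 0.1 → max 0.1 km
Point 4: residuals Seismometer 1 20.3, Seismometer 2 89.6, Seismometer 3 88.4 → max 89.6 km
Point 5: residuals Seismometer 1 144.1, Seismometer 2 88.0, Seismometer 3 25.9 → max 144.1 km
Only Point 3 has all residuals ≈ 0.

Point 3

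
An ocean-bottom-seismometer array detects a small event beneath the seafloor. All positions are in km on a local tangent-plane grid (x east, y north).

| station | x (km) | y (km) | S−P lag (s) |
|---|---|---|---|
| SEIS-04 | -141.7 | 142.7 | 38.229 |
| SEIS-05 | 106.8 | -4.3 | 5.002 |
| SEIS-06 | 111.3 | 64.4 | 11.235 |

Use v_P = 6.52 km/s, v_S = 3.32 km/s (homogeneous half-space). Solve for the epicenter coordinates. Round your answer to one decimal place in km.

Distance from S−P lag: d = Δt · v_P v_S / (v_P − v_S) = Δt · (6.52·3.32)/(6.52−3.32) ≈ 6.7645·Δt.
So d_SEIS-04 = 258.60, d_SEIS-05 = 33.84, d_SEIS-06 = 76.00 km.
Circle about each station: (x + 141.7)² + (y − 142.7)² = 258.60²; (x − 106.8)² + (y + 4.3)² = 33.84²; (x − 111.3)² + (y − 64.4)² = 76.00².
Subtracting pairs of circle equations eliminates x²+y² and gives linear equations (the radical axes):
497.0 x − 294.0 y = 36711.36
506.0 x − 156.6 y = 37190.83
Solving the 2×2 system: x ≈ 73.1, y ≈ -1.3 km.

73.1 km east, -1.3 km north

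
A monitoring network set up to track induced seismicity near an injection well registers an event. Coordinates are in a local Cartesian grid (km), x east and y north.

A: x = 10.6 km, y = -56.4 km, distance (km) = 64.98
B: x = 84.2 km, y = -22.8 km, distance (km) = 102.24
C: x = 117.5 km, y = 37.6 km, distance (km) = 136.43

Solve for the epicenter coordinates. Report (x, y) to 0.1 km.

Circle about each station: (x − 10.6)² + (y + 56.4)² = 64.98²; (x − 84.2)² + (y + 22.8)² = 102.24²; (x − 117.5)² + (y − 37.6)² = 136.43².
Subtracting pairs of circle equations eliminates x²+y² and gives linear equations (the radical axes):
147.2 x + 67.2 y = -1914.46
213.8 x + 188.0 y = -2464.05
Solving the 2×2 system: x ≈ -14.6, y ≈ 3.5 km.

x ≈ -14.6 km, y ≈ 3.5 km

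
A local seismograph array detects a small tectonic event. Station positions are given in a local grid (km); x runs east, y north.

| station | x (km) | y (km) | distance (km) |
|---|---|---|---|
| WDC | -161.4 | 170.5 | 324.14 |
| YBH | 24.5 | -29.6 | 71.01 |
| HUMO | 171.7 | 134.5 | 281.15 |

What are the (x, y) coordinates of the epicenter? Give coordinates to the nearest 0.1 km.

Circle about each station: (x + 161.4)² + (y − 170.5)² = 324.14²; (x − 24.5)² + (y + 29.6)² = 71.01²; (x − 171.7)² + (y − 134.5)² = 281.15².
Subtracting the WDC equation from the YBH and HUMO equations removes the quadratic terms:
371.8 x − 400.2 y = 46380.52
666.2 x − 72.0 y = 18472.35
Solving the 2×2 system: x ≈ 16.9, y ≈ -100.2 km.

16.9 km east, -100.2 km north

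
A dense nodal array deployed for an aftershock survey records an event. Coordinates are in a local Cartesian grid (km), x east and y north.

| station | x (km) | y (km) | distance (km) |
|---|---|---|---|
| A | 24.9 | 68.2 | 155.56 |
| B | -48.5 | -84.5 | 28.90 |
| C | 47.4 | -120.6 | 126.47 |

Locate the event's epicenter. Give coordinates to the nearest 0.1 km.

(-63.5, -59.8)

Circle about each station: (x − 24.9)² + (y − 68.2)² = 155.56²; (x + 48.5)² + (y + 84.5)² = 28.90²; (x − 47.4)² + (y + 120.6)² = 126.47².
Subtracting the A equation from the B and C equations removes the quadratic terms:
-146.8 x − 305.4 y = 27584.95
45.0 x − 377.6 y = 19724.12
Solving the 2×2 system: x ≈ -63.5, y ≈ -59.8 km.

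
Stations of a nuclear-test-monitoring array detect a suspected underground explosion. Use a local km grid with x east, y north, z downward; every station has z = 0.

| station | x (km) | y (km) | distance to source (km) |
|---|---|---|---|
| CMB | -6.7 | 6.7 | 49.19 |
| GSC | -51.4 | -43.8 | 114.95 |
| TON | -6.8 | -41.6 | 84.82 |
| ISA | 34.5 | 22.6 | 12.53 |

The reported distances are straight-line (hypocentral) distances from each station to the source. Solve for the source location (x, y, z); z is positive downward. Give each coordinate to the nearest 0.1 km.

(34.7, 31.9, 8.4)

Each station gives a sphere (x−x_i)² + (y−y_i)² + z² = d_i² (stations at z=0).
Subtracting the CMB sphere from GSC and TON: z² cancels, leaving linear equations in x and y:
-89.4 x − 101.0 y = -6323.23
-0.2 x − 96.6 y = -3087.76
Solving: x ≈ 34.699, y ≈ 31.893 km (keep extra digits for the depth step; rounded: 34.7, 31.9).
Then from the CMB sphere: z² = 49.19² − (x + 6.7)² − (y − 6.7)² with x = 34.699, y = 31.893, so z ≈ 8.432 ≈ 8.4 km.
Check against ISA (with the unrounded solution): distance 12.55 ≈ 12.53 km. ✓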